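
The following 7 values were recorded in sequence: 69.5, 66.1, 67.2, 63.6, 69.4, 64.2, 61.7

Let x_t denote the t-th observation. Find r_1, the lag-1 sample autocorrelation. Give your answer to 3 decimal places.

-0.169

Mean x̄ = (69.5 + 66.1 + 67.2 + 63.6 + 69.4 + 64.2 + 61.7)/7 = 65.9571
Deviations from mean: 3.5429, 0.1429, 1.2429, -2.3571, 3.4429, -1.7571, -4.2571
Σ(x_t−x̄)(x_{t+1}−x̄) = (0.5061) + (0.1776) + (-2.9296) + (-8.1153) + (-6.0496) + (7.4804) = -8.9304
Denominator Σ(x_t−x̄)² = 52.7371
r_1 = -8.9304 / 52.7371 = -0.169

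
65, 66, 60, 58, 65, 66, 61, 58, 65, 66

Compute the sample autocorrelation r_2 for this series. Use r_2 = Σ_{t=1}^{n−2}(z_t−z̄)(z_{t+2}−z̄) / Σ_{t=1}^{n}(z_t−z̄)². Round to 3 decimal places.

-0.784

Mean z̄ = (65 + 66 + 60 + 58 + 65 + 66 + 61 + 58 + 65 + 66)/10 = 63.0000
Numerator Σ_{t=1}^{8}(z_t−z̄)(z_{t+2}−z̄) = -80.0000
Denominator Σ(z_t−z̄)² = 102.0000
r_2 = -80.0000 / 102.0000 = -0.784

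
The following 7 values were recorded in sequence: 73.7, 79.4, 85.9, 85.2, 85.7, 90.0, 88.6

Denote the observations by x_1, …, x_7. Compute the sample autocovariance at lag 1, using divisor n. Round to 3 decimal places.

Mean x̄ = (73.7 + 79.4 + 85.9 + 85.2 + 85.7 + 90.0 + 88.6)/7 = 84.0714
Σ_{t=1}^{6}(x_t−x̄)(x_{t+1}−x̄) = 80.3120
γ_1 = 80.3120 / 7 = 11.473

11.473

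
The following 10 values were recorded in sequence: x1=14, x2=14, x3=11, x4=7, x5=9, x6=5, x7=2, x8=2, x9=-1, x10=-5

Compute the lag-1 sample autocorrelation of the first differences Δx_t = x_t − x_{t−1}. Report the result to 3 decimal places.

First differences Δx: 0, -3, -4, 2, -4, -3, 0, -3, -4
Mean of differences = -2.1111
Numerator Σ(Δx_t−Δx̄)(Δx_{t+1}−Δx̄) = -16.1235
Denominator Σ(Δx_t−Δx̄)² = 38.8889
r_1(Δx) = -16.1235 / 38.8889 = -0.415

-0.415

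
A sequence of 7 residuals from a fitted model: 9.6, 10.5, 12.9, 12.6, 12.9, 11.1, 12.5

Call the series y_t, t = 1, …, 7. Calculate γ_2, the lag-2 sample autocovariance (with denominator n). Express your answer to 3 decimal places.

Mean ȳ = (9.6 + 10.5 + 12.9 + 12.6 + 12.9 + 11.1 + 12.5)/7 = 11.7286
Deviations: -2.1286, -1.2286, 1.1714, 0.8714, 1.1714, -0.6286, 0.7714
Σ_{t=1}^{5}(y_t−ȳ)(y_{t+2}−ȳ) = -1.8359
γ_2 = -1.8359 / 7 = -0.262

-0.262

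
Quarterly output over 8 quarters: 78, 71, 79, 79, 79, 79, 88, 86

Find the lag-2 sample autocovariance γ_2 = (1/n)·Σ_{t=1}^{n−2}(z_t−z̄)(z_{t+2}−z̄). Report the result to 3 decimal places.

-0.191

Mean z̄ = (78 + 71 + 79 + 79 + 79 + 79 + 88 + 86)/8 = 79.8750
Σ_{t=1}^{6}(z_t−z̄)(z_{t+2}−z̄) = -1.5313
γ_2 = -1.5313 / 8 = -0.191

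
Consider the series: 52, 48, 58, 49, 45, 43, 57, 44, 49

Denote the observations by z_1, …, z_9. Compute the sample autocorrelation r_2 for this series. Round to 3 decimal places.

-0.063

Mean z̄ = (52 + 48 + 58 + 49 + 45 + 43 + 57 + 44 + 49)/9 = 49.4444
Σ(z_t−z̄)(z_{t+2}−z̄) = (21.8642) + (0.6420) + (-38.0247) + (2.8642) + (-33.5802) + (35.0864) + (-3.3580) = -14.5062
Denominator Σ(z_t−z̄)² = 230.2222
r_2 = -14.5062 / 230.2222 = -0.063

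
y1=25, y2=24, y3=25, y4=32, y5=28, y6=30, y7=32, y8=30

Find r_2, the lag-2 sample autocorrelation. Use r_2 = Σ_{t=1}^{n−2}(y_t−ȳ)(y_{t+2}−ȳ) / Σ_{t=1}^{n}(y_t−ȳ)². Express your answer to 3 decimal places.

0.056

Mean ȳ = (25 + 24 + 25 + 32 + 28 + 30 + 32 + 30)/8 = 28.2500
Deviations from mean: -3.2500, -4.2500, -3.2500, 3.7500, -0.2500, 1.7500, 3.7500, 1.7500
Numerator Σ_{t=1}^{6}(y_t−ȳ)(y_{t+2}−ȳ) = 4.1250
Denominator Σ(y_t−ȳ)² = 73.5000
r_2 = 4.1250 / 73.5000 = 0.056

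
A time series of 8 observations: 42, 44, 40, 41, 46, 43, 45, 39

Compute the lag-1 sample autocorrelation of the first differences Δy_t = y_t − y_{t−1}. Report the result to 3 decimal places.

First differences Δy: 2, -4, 1, 5, -3, 2, -6
Mean of differences = -0.4286
Numerator Σ(Δy_t−Δȳ)(Δy_{t+1}−Δȳ) = -39.7551
Denominator Σ(Δy_t−Δȳ)² = 93.7143
r_1(Δy) = -39.7551 / 93.7143 = -0.424

-0.424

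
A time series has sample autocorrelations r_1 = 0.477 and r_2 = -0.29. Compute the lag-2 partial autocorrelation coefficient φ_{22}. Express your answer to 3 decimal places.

-0.670

φ_{22} = (r_2 − r_1²) / (1 − r_1²)
r_1² = (0.477)² = 0.227529
Numerator = -0.29 − 0.2275 = -0.5175; denominator = 1 − 0.2275 = 0.7725
φ_{22} = -0.5175 / 0.7725 = -0.670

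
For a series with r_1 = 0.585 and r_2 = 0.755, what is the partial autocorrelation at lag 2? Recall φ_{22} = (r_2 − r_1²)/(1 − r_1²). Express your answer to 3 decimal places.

φ_{22} = (r_2 − r_1²) / (1 − r_1²)
r_1² = (0.585)² = 0.342225
Numerator = 0.755 − 0.3422 = 0.4128; denominator = 1 − 0.3422 = 0.6578
φ_{22} = 0.4128 / 0.6578 = 0.628

0.628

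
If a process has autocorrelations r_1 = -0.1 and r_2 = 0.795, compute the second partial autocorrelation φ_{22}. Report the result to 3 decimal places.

φ_{22} = (r_2 − r_1²) / (1 − r_1²)
r_1² = (-0.1)² = 0.01
Numerator = 0.795 − 0.0100 = 0.7850; denominator = 1 − 0.0100 = 0.9900
φ_{22} = 0.7850 / 0.9900 = 0.793

0.793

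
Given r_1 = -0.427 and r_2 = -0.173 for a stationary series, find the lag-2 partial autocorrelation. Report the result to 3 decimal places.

φ_{22} = (r_2 − r_1²) / (1 − r_1²)
r_1² = (-0.427)² = 0.182329
Numerator = -0.173 − 0.1823 = -0.3553; denominator = 1 − 0.1823 = 0.8177
φ_{22} = -0.3553 / 0.8177 = -0.435

-0.435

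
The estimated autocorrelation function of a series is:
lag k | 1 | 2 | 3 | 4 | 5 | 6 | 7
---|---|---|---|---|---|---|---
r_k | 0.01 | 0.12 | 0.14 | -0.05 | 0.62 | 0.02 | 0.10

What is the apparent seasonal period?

The largest autocorrelation is r_5 = 0.62; the remaining lags stay at or below 0.14.
The dominant spike at lag 5 indicates a seasonal period of 5.

5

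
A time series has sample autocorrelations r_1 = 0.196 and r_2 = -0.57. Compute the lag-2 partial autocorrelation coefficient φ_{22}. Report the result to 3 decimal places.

-0.633

φ_{22} = (r_2 − r_1²) / (1 − r_1²)
r_1² = (0.196)² = 0.038416
Numerator = -0.57 − 0.0384 = -0.6084; denominator = 1 − 0.0384 = 0.9616
φ_{22} = -0.6084 / 0.9616 = -0.633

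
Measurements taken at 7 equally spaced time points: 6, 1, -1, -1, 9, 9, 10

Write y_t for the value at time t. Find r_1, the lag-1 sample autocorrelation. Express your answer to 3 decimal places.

0.451

Mean ȳ = (6 + 1 − 1 − 1 + 9 + 9 + 10)/7 = 4.7143
Deviations from mean: 1.2857, -3.7143, -5.7143, -5.7143, 4.2857, 4.2857, 5.2857
Σ(y_t−ȳ)(y_{t+1}−ȳ) = (-4.7755) + (21.2245) + (32.6531) + (-24.4898) + (18.3673) + (22.6531) = 65.6327
Denominator Σ(y_t−ȳ)² = 145.4286
r_1 = 65.6327 / 145.4286 = 0.451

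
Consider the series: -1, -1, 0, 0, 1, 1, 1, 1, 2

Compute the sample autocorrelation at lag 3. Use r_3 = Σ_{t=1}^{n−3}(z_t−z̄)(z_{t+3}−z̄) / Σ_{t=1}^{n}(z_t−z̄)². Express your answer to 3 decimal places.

0.063

Mean z̄ = (-1 − 1 + 0 + 0 + 1 + 1 + 1 + 1 + 2)/9 = 0.4444
Σ(z_t−z̄)(z_{t+3}−z̄) = (0.6420) + (-0.8025) + (-0.2469) + (-0.2469) + (0.3086) + (0.8642) = 0.5185
Denominator Σ(z_t−z̄)² = 8.2222
r_3 = 0.5185 / 8.2222 = 0.063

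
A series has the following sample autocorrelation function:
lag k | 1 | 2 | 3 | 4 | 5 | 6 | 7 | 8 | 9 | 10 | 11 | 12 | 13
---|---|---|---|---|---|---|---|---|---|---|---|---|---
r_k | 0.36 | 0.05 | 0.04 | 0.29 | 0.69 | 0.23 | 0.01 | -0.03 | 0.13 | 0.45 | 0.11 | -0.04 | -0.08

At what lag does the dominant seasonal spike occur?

The largest autocorrelation is r_5 = 0.69, with a weaker echo at lag 10 (0.45); the remaining lags stay at or below 0.36. The elevated value at lag 1 (0.36), dropping to 0.05 at lag 2, reflects decaying short-term dependence rather than seasonality.
The dominant spike at lag 5 indicates a seasonal period of 5.

5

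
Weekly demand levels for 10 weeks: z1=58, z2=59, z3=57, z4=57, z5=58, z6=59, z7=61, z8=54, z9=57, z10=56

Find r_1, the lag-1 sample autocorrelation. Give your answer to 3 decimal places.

Mean z̄ = (58 + 59 + 57 + 57 + 58 + 59 + 61 + 54 + 57 + 56)/10 = 57.6000
Numerator Σ_{t=1}^{9}(z_t−z̄)(z_{t+1}−z̄) = -3.9600
Denominator Σ(z_t−z̄)² = 32.4000
r_1 = -3.9600 / 32.4000 = -0.122

-0.122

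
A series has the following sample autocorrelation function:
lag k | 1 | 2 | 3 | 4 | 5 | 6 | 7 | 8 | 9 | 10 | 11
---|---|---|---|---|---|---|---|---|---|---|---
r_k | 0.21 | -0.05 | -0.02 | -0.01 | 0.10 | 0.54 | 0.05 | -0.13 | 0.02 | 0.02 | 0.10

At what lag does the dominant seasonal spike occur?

The largest autocorrelation is r_6 = 0.54; the remaining lags stay at or below 0.21.
The dominant spike at lag 6 indicates a seasonal period of 6.

6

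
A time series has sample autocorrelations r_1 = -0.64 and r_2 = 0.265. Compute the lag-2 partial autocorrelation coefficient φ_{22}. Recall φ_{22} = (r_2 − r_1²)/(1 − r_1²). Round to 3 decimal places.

-0.245

φ_{22} = (r_2 − r_1²) / (1 − r_1²)
r_1² = (-0.64)² = 0.4096
Numerator = 0.265 − 0.4096 = -0.1446; denominator = 1 − 0.4096 = 0.5904
φ_{22} = -0.1446 / 0.5904 = -0.245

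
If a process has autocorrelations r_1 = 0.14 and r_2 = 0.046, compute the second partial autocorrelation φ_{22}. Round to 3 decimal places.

φ_{22} = (r_2 − r_1²) / (1 − r_1²)
r_1² = (0.14)² = 0.0196
Numerator = 0.046 − 0.0196 = 0.0264; denominator = 1 − 0.0196 = 0.9804
φ_{22} = 0.0264 / 0.9804 = 0.027

0.027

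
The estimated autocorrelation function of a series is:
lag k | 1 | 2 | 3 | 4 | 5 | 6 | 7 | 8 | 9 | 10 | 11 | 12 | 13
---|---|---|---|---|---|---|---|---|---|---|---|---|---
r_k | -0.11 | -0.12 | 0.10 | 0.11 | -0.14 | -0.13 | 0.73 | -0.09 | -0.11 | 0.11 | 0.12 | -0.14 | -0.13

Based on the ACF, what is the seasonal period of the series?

7

The largest autocorrelation is r_7 = 0.73; the remaining lags stay at or below 0.12.
The dominant spike at lag 7 indicates a seasonal period of 7.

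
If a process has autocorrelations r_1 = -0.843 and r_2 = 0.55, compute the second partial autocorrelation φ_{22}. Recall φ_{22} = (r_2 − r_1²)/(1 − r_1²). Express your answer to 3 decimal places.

φ_{22} = (r_2 − r_1²) / (1 − r_1²)
r_1² = (-0.843)² = 0.710649
Numerator = 0.55 − 0.7106 = -0.1606; denominator = 1 − 0.7106 = 0.2894
φ_{22} = -0.1606 / 0.2894 = -0.555

-0.555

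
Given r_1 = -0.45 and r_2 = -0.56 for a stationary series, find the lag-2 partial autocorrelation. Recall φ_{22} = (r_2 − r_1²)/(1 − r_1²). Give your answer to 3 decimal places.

-0.956

φ_{22} = (r_2 − r_1²) / (1 − r_1²)
r_1² = (-0.45)² = 0.2025
Numerator = -0.56 − 0.2025 = -0.7625; denominator = 1 − 0.2025 = 0.7975
φ_{22} = -0.7625 / 0.7975 = -0.956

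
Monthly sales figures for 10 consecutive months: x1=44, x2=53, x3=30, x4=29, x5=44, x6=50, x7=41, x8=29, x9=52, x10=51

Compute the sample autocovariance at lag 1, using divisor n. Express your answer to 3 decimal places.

Mean x̄ = (44 + 53 + 30 + 29 + 44 + 50 + 41 + 29 + 52 + 51)/10 = 42.3000
Σ_{t=1}^{9}(x_t−x̄)(x_{t+1}−x̄) = 3.3100
γ_1 = 3.3100 / 10 = 0.331

0.331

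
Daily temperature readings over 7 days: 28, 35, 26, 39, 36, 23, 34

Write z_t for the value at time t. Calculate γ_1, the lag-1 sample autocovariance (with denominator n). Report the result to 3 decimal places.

-14.087

Mean z̄ = (28 + 35 + 26 + 39 + 36 + 23 + 34)/7 = 31.5714
Σ_{t=1}^{6}(z_t−z̄)(z_{t+1}−z̄) = -98.6122
γ_1 = -98.6122 / 7 = -14.087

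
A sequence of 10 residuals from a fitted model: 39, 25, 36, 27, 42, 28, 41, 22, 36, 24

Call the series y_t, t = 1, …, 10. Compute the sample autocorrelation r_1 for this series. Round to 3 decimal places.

Mean ȳ = (39 + 25 + 36 + 27 + 42 + 28 + 41 + 22 + 36 + 24)/10 = 32.0000
Numerator Σ_{t=1}^{9}(y_t−ȳ)(y_{t+1}−ȳ) = -385.0000
Denominator Σ(y_t−ȳ)² = 516.0000
r_1 = -385.0000 / 516.0000 = -0.746

-0.746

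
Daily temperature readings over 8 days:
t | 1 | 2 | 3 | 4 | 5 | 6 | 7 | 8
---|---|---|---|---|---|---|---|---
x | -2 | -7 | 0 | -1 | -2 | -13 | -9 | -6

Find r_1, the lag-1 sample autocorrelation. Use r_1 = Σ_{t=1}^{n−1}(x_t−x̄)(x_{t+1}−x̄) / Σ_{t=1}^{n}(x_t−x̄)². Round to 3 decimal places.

0.194

Mean x̄ = (-2 − 7 + 0 − 1 − 2 − 13 − 9 − 6)/8 = -5.0000
Deviations from mean: 3.0000, -2.0000, 5.0000, 4.0000, 3.0000, -8.0000, -4.0000, -1.0000
Σ(x_t−x̄)(x_{t+1}−x̄) = (-6.0000) + (-10.0000) + (20.0000) + (12.0000) + (-24.0000) + (32.0000) + (4.0000) = 28.0000
Denominator Σ(x_t−x̄)² = 144.0000
r_1 = 28.0000 / 144.0000 = 0.194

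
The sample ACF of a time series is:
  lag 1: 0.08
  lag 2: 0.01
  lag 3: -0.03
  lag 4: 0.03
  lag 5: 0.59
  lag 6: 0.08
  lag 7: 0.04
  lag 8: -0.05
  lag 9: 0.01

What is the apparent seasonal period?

The largest autocorrelation is r_5 = 0.59; the remaining lags stay at or below 0.08.
The dominant spike at lag 5 indicates a seasonal period of 5.

5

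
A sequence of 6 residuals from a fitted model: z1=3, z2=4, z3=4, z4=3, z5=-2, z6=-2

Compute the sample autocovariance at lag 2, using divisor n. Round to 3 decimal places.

Mean z̄ = (3 + 4 + 4 + 3 − 2 − 2)/6 = 1.6667
Deviations: 1.3333, 2.3333, 2.3333, 1.3333, -3.6667, -3.6667
Σ_{t=1}^{4}(z_t−z̄)(z_{t+2}−z̄) = -7.2222
γ_2 = -7.2222 / 6 = -1.204

-1.204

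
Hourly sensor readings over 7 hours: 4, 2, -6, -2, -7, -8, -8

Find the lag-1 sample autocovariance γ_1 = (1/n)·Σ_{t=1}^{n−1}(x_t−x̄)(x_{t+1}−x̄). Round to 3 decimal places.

Mean x̄ = (4 + 2 − 6 − 2 − 7 − 8 − 8)/7 = -3.5714
Σ_{t=1}^{6}(x_t−x̄)(x_{t+1}−x̄) = 54.2449
γ_1 = 54.2449 / 7 = 7.749

7.749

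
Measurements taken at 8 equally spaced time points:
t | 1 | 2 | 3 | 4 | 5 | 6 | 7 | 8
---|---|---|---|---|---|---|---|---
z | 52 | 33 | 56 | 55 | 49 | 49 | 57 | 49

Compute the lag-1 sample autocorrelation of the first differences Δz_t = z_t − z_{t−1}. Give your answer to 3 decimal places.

First differences Δz: -19, 23, -1, -6, 0, 8, -8
Mean of differences = -0.4286
Numerator Σ(Δz_t−Δz̄)(Δz_{t+1}−Δz̄) = -507.8980
Denominator Σ(Δz_t−Δz̄)² = 1053.7143
r_1(Δz) = -507.8980 / 1053.7143 = -0.482

-0.482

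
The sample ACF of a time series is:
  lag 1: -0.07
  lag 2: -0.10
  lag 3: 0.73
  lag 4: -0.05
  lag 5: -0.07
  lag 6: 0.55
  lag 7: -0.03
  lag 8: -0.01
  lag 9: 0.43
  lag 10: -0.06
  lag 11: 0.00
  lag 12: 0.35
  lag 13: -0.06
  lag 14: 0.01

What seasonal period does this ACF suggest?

The largest autocorrelation is r_3 = 0.73, with weaker echoes at lags 6 (0.55), 9 (0.43) and 12 (0.35); the remaining lags stay at or below 0.01.
The dominant spike at lag 3 indicates a seasonal period of 3.

3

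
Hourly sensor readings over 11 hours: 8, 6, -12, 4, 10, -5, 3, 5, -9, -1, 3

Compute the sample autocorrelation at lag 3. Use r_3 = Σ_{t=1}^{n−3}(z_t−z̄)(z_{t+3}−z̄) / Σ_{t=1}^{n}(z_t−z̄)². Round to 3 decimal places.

Mean z̄ = (8 + 6 − 12 + 4 + 10 − 5 + 3 + 5 − 9 − 1 + 3)/11 = 1.0909
Numerator Σ_{t=1}^{8}(z_t−z̄)(z_{t+3}−z̄) = 248.8843
Denominator Σ(z_t−z̄)² = 496.9091
r_3 = 248.8843 / 496.9091 = 0.501

0.501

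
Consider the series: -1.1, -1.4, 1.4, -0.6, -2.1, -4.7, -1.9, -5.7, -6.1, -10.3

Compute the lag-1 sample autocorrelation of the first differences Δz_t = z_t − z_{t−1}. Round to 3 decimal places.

First differences Δz: -0.3, 2.8, -2.0, -1.5, -2.6, 2.8, -3.8, -0.4, -4.2
Mean of differences = -1.0222
Numerator Σ(Δz_t−Δz̄)(Δz_{t+1}−Δz̄) = -20.1094
Denominator Σ(Δz_t−Δz̄)² = 51.6156
r_1(Δz) = -20.1094 / 51.6156 = -0.390

-0.390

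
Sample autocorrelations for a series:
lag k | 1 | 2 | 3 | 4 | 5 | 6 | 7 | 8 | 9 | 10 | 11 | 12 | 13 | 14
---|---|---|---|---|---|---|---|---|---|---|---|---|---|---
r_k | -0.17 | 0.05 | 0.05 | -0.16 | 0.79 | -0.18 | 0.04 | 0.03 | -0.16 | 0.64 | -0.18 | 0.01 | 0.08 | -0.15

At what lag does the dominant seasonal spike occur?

5

The largest autocorrelation is r_5 = 0.79, with a weaker echo at lag 10 (0.64); the remaining lags stay at or below 0.08.
The dominant spike at lag 5 indicates a seasonal period of 5.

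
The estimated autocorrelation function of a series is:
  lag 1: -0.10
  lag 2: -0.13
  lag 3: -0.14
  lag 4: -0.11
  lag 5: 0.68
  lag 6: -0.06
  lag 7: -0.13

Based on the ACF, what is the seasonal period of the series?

The largest autocorrelation is r_5 = 0.68; the remaining lags stay at or below -0.06.
The dominant spike at lag 5 indicates a seasonal period of 5.

5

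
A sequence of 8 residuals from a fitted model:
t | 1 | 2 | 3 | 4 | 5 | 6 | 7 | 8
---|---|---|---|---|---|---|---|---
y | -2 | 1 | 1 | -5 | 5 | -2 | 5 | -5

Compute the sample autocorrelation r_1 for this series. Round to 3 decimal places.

Mean ȳ = (-2 + 1 + 1 − 5 + 5 − 2 + 5 − 5)/8 = -0.2500
Σ(y_t−ȳ)(y_{t+1}−ȳ) = (-2.1875) + (1.5625) + (-5.9375) + (-24.9375) + (-9.1875) + (-9.1875) + (-24.9375) = -74.8125
Denominator Σ(y_t−ȳ)² = 109.5000
r_1 = -74.8125 / 109.5000 = -0.683

-0.683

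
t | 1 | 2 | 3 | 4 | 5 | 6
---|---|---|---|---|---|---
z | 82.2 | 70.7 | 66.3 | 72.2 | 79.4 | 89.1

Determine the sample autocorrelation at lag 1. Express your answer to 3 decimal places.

0.272

Mean z̄ = (82.2 + 70.7 + 66.3 + 72.2 + 79.4 + 89.1)/6 = 76.6500
Deviations from mean: 5.5500, -5.9500, -10.3500, -4.4500, 2.7500, 12.4500
Σ(z_t−z̄)(z_{t+1}−z̄) = (-33.0225) + (61.5825) + (46.0575) + (-12.2375) + (34.2375) = 96.6175
Denominator Σ(z_t−z̄)² = 355.6950
r_1 = 96.6175 / 355.6950 = 0.272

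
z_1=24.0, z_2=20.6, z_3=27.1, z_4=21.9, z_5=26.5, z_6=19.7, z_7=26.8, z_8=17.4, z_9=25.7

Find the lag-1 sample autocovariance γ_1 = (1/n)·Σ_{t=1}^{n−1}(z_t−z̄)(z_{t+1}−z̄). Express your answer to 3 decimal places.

Mean z̄ = (24.0 + 20.6 + 27.1 + 21.9 + 26.5 + 19.7 + 26.8 + 17.4 + 25.7)/9 = 23.3000
Σ_{t=1}^{8}(z_t−z̄)(z_{t+1}−z̄) = -80.8800
γ_1 = -80.8800 / 9 = -8.987

-8.987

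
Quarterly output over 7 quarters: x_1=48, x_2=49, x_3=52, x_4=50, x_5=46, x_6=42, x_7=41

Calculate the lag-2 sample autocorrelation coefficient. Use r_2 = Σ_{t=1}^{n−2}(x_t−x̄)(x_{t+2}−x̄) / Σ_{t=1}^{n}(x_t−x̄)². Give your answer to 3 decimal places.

Mean x̄ = (48 + 49 + 52 + 50 + 46 + 42 + 41)/7 = 46.8571
Deviations from mean: 1.1429, 2.1429, 5.1429, 3.1429, -0.8571, -4.8571, -5.8571
Σ(x_t−x̄)(x_{t+2}−x̄) = (5.8776) + (6.7347) + (-4.4082) + (-15.2653) + (5.0204) = -2.0408
Denominator Σ(x_t−x̄)² = 100.8571
r_2 = -2.0408 / 100.8571 = -0.020

-0.020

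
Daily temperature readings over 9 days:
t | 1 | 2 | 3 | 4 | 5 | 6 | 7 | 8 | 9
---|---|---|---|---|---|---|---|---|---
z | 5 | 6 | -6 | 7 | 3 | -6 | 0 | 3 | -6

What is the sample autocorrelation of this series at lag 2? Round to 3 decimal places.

Mean z̄ = (5 + 6 − 6 + 7 + 3 − 6 + 0 + 3 − 6)/9 = 0.6667
Σ(z_t−z̄)(z_{t+2}−z̄) = (-28.8889) + (33.7778) + (-15.5556) + (-42.2222) + (-1.5556) + (-15.5556) + (4.4444) = -65.5556
Denominator Σ(z_t−z̄)² = 232.0000
r_2 = -65.5556 / 232.0000 = -0.283

-0.283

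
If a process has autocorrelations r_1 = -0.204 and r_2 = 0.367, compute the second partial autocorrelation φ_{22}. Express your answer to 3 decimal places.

φ_{22} = (r_2 − r_1²) / (1 − r_1²)
r_1² = (-0.204)² = 0.041616
Numerator = 0.367 − 0.0416 = 0.3254; denominator = 1 − 0.0416 = 0.9584
φ_{22} = 0.3254 / 0.9584 = 0.340

0.340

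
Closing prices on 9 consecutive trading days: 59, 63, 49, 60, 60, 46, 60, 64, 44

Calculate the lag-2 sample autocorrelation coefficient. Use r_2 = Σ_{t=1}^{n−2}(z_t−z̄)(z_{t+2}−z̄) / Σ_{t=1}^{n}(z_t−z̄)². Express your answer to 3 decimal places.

-0.373

Mean z̄ = (59 + 63 + 49 + 60 + 60 + 46 + 60 + 64 + 44)/9 = 56.1111
Σ(z_t−z̄)(z_{t+2}−z̄) = (-20.5432) + (26.7901) + (-27.6543) + (-39.3210) + (15.1235) + (-79.7654) + (-47.0988) = -172.4691
Denominator Σ(z_t−z̄)² = 462.8889
r_2 = -172.4691 / 462.8889 = -0.373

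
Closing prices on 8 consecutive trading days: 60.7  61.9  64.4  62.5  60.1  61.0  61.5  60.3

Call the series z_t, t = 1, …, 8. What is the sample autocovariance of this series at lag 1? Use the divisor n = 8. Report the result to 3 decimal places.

Mean z̄ = (60.7 + 61.9 + 64.4 + 62.5 + 60.1 + 61.0 + 61.5 + 60.3)/8 = 61.5500
Σ_{t=1}^{7}(z_t−z̄)(z_{t+1}−z̄) = 2.9175
γ_1 = 2.9175 / 8 = 0.365

0.365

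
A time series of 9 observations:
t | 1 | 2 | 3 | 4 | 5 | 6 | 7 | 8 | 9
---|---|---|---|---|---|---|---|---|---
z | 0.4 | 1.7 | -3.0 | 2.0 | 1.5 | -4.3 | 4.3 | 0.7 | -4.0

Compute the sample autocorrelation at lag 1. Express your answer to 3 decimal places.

-0.445

Mean z̄ = (0.4 + 1.7 − 3.0 + 2.0 + 1.5 − 4.3 + 4.3 + 0.7 − 4.0)/9 = -0.0778
Numerator Σ_{t=1}^{8}(z_t−z̄)(z_{t+1}−z̄) = -31.9305
Denominator Σ(z_t−z̄)² = 71.7156
r_1 = -31.9305 / 71.7156 = -0.445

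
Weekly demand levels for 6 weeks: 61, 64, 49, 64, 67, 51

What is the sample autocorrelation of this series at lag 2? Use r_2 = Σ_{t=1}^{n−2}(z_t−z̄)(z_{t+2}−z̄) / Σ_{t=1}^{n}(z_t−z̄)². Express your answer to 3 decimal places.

Mean z̄ = (61 + 64 + 49 + 64 + 67 + 51)/6 = 59.3333
Numerator Σ_{t=1}^{4}(z_t−z̄)(z_{t+2}−z̄) = -113.5556
Denominator Σ(z_t−z̄)² = 281.3333
r_2 = -113.5556 / 281.3333 = -0.404

-0.404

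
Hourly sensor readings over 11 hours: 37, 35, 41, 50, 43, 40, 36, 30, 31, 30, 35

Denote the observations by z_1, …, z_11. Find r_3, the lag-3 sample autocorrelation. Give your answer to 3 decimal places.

Mean z̄ = (37 + 35 + 41 + 50 + 43 + 40 + 36 + 30 + 31 + 30 + 35)/11 = 37.0909
Numerator Σ_{t=1}^{8}(z_t−z̄)(z_{t+3}−z̄) = -53.2975
Denominator Σ(z_t−z̄)² = 372.9091
r_3 = -53.2975 / 372.9091 = -0.143

-0.143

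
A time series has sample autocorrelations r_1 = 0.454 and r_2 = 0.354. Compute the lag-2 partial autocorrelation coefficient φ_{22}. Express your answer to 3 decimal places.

φ_{22} = (r_2 − r_1²) / (1 − r_1²)
r_1² = (0.454)² = 0.206116
Numerator = 0.354 − 0.2061 = 0.1479; denominator = 1 − 0.2061 = 0.7939
φ_{22} = 0.1479 / 0.7939 = 0.186

0.186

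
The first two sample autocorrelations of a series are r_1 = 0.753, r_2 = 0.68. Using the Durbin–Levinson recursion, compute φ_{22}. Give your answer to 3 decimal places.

φ_{22} = (r_2 − r_1²) / (1 − r_1²)
r_1² = (0.753)² = 0.567009
Numerator = 0.68 − 0.5670 = 0.1130; denominator = 1 − 0.5670 = 0.4330
φ_{22} = 0.1130 / 0.4330 = 0.261

0.261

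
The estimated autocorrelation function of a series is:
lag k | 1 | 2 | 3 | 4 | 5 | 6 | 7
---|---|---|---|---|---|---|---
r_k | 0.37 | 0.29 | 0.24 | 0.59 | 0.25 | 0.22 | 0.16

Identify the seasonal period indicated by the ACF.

4

The largest autocorrelation is r_4 = 0.59; the remaining lags stay at or below 0.37. The elevated value at lag 1 (0.37), dropping to 0.29 at lag 2, reflects decaying short-term dependence rather than seasonality.
The dominant spike at lag 4 indicates a seasonal period of 4.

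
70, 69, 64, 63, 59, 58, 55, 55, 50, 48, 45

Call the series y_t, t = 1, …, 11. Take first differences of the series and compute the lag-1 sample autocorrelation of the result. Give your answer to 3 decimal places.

-0.763

First differences Δy: -1, -5, -1, -4, -1, -3, 0, -5, -2, -3
Mean of differences = -2.5000
Numerator Σ(Δy_t−Δȳ)(Δy_{t+1}−Δȳ) = -21.7500
Denominator Σ(Δy_t−Δȳ)² = 28.5000
r_1(Δy) = -21.7500 / 28.5000 = -0.763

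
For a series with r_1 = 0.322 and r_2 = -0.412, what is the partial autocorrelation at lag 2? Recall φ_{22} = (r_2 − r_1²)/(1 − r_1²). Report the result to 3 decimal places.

φ_{22} = (r_2 − r_1²) / (1 − r_1²)
r_1² = (0.322)² = 0.103684
Numerator = -0.412 − 0.1037 = -0.5157; denominator = 1 − 0.1037 = 0.8963
φ_{22} = -0.5157 / 0.8963 = -0.575

-0.575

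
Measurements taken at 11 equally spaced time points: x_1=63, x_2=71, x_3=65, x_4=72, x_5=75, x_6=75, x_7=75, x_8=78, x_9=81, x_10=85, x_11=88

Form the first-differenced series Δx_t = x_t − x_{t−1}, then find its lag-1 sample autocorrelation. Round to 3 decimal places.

-0.558

First differences Δx: 8, -6, 7, 3, 0, 0, 3, 3, 4, 3
Mean of differences = 2.5000
Numerator Σ(Δx_t−Δx̄)(Δx_{t+1}−Δx̄) = -77.2500
Denominator Σ(Δx_t−Δx̄)² = 138.5000
r_1(Δx) = -77.2500 / 138.5000 = -0.558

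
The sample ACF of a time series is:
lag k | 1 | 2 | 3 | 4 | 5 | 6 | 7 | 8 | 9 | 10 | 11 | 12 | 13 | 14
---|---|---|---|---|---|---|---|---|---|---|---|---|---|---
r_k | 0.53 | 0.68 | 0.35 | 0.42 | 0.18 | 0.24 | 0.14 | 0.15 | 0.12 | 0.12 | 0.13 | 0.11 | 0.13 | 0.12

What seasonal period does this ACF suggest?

2

The largest autocorrelation is r_2 = 0.68; the remaining lags stay at or below 0.53.
The dominant spike at lag 2 indicates a seasonal period of 2.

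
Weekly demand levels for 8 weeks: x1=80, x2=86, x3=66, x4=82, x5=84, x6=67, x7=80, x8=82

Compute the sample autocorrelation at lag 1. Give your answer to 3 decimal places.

-0.453

Mean x̄ = (80 + 86 + 66 + 82 + 84 + 67 + 80 + 82)/8 = 78.3750
Σ(x_t−x̄)(x_{t+1}−x̄) = (12.3906) + (-94.3594) + (-44.8594) + (20.3906) + (-63.9844) + (-18.4844) + (5.8906) = -183.0156
Denominator Σ(x_t−x̄)² = 403.8750
r_1 = -183.0156 / 403.8750 = -0.453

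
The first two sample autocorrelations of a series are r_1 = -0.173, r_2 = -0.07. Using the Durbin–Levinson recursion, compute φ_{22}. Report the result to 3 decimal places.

φ_{22} = (r_2 − r_1²) / (1 − r_1²)
r_1² = (-0.173)² = 0.029929
Numerator = -0.07 − 0.0299 = -0.0999; denominator = 1 − 0.0299 = 0.9701
φ_{22} = -0.0999 / 0.9701 = -0.103

-0.103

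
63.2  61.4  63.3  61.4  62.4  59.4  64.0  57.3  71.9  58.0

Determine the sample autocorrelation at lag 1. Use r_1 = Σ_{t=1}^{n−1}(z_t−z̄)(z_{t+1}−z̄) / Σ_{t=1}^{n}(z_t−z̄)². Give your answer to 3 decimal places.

Mean z̄ = (63.2 + 61.4 + 63.3 + 61.4 + 62.4 + 59.4 + 64.0 + 57.3 + 71.9 + 58.0)/10 = 62.2300
Numerator Σ_{t=1}^{9}(z_t−z̄)(z_{t+1}−z̄) = -105.5159
Denominator Σ(z_t−z̄)² = 150.3410
r_1 = -105.5159 / 150.3410 = -0.702

-0.702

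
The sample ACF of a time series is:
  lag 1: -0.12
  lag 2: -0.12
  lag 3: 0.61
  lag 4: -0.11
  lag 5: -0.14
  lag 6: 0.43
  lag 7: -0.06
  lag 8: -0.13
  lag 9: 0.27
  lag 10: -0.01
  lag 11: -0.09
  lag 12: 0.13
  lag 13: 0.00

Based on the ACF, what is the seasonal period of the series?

The largest autocorrelation is r_3 = 0.61, with weaker echoes at lags 6 (0.43) and 9 (0.27); the remaining lags stay at or below 0.13.
The dominant spike at lag 3 indicates a seasonal period of 3.

3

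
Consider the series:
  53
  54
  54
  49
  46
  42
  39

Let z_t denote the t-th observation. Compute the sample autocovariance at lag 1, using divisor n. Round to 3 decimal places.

19.324

Mean z̄ = (53 + 54 + 54 + 49 + 46 + 42 + 39)/7 = 48.1429
Deviations: 4.8571, 5.8571, 5.8571, 0.8571, -2.1429, -6.1429, -9.1429
Σ_{t=1}^{6}(z_t−z̄)(z_{t+1}−z̄) = 135.2653
γ_1 = 135.2653 / 7 = 19.324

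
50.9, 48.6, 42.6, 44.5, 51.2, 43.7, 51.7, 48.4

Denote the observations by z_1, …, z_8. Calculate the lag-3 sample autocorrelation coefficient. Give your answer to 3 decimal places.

Mean z̄ = (50.9 + 48.6 + 42.6 + 44.5 + 51.2 + 43.7 + 51.7 + 48.4)/8 = 47.7000
Deviations from mean: 3.2000, 0.9000, -5.1000, -3.2000, 3.5000, -4.0000, 4.0000, 0.7000
Numerator Σ_{t=1}^{5}(z_t−z̄)(z_{t+3}−z̄) = 2.9600
Denominator Σ(z_t−z̄)² = 92.0400
r_3 = 2.9600 / 92.0400 = 0.032

0.032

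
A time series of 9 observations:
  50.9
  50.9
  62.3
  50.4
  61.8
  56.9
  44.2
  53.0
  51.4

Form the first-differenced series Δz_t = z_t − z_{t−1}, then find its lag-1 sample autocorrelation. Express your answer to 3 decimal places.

First differences Δz: 0.0, 11.4, -11.9, 11.4, -4.9, -12.7, 8.8, -1.6
Mean of differences = 0.0625
Numerator Σ(Δz_t−Δz̄)(Δz_{t+1}−Δz̄) = -390.9252
Denominator Σ(Δz_t−Δz̄)² = 666.7988
r_1(Δz) = -390.9252 / 666.7988 = -0.586

-0.586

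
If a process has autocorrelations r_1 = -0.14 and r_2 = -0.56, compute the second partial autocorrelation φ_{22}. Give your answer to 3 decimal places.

φ_{22} = (r_2 − r_1²) / (1 − r_1²)
r_1² = (-0.14)² = 0.0196
Numerator = -0.56 − 0.0196 = -0.5796; denominator = 1 − 0.0196 = 0.9804
φ_{22} = -0.5796 / 0.9804 = -0.591

-0.591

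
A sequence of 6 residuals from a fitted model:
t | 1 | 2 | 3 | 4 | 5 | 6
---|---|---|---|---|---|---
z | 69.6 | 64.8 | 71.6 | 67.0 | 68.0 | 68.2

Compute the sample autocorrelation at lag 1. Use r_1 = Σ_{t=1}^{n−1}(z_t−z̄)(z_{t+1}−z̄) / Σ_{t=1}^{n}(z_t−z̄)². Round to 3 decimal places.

Mean z̄ = (69.6 + 64.8 + 71.6 + 67.0 + 68.0 + 68.2)/6 = 68.2000
Σ(z_t−z̄)(z_{t+1}−z̄) = (-4.7600) + (-11.5600) + (-4.0800) + (0.2400) + (0.0000) = -20.1600
Denominator Σ(z_t−z̄)² = 26.5600
r_1 = -20.1600 / 26.5600 = -0.759

-0.759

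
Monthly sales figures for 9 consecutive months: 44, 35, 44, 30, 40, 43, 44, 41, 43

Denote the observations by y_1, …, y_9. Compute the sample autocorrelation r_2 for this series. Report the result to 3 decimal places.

Mean ȳ = (44 + 35 + 44 + 30 + 40 + 43 + 44 + 41 + 43)/9 = 40.4444
Numerator Σ_{t=1}^{7}(y_t−ȳ)(y_{t+2}−ȳ) = 50.1605
Denominator Σ(y_t−ȳ)² = 190.2222
r_2 = 50.1605 / 190.2222 = 0.264

0.264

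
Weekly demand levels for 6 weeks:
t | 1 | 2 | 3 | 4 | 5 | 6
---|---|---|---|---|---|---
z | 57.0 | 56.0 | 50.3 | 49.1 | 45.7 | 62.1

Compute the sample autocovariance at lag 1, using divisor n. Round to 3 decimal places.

-3.278

Mean z̄ = (57.0 + 56.0 + 50.3 + 49.1 + 45.7 + 62.1)/6 = 53.3667
Σ_{t=1}^{5}(z_t−z̄)(z_{t+1}−z̄) = -19.6678
γ_1 = -19.6678 / 6 = -3.278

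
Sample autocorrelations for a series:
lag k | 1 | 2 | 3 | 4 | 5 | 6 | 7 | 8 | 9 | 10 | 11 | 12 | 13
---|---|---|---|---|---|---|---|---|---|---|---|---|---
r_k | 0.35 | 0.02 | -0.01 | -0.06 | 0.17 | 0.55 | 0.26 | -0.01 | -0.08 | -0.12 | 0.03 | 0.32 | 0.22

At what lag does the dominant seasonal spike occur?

6

The largest autocorrelation is r_6 = 0.55; the remaining lags stay at or below 0.35. The elevated value at lag 1 (0.35), dropping to 0.02 at lag 2, reflects decaying short-term dependence rather than seasonality.
The dominant spike at lag 6 indicates a seasonal period of 6.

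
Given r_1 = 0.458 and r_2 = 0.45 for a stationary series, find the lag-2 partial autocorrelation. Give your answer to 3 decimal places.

0.304

φ_{22} = (r_2 − r_1²) / (1 − r_1²)
r_1² = (0.458)² = 0.209764
Numerator = 0.45 − 0.2098 = 0.2402; denominator = 1 − 0.2098 = 0.7902
φ_{22} = 0.2402 / 0.7902 = 0.304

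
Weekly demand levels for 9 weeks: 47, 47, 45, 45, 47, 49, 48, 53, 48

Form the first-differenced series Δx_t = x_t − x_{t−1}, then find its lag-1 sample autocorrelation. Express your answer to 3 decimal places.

First differences Δx: 0, -2, 0, 2, 2, -1, 5, -5
Mean of differences = 0.1250
Numerator Σ(Δx_t−Δx̄)(Δx_{t+1}−Δx̄) = -28.7656
Denominator Σ(Δx_t−Δx̄)² = 62.8750
r_1(Δx) = -28.7656 / 62.8750 = -0.458

-0.458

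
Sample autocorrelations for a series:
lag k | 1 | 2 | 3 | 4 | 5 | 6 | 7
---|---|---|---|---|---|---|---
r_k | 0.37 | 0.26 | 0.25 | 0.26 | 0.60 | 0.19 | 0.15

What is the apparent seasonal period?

The largest autocorrelation is r_5 = 0.60; the remaining lags stay at or below 0.37. The elevated value at lag 1 (0.37), dropping to 0.26 at lag 2, reflects decaying short-term dependence rather than seasonality.
The dominant spike at lag 5 indicates a seasonal period of 5.

5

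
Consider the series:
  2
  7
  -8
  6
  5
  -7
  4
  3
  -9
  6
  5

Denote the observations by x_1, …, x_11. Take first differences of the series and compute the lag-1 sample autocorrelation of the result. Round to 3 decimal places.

First differences Δx: 5, -15, 14, -1, -12, 11, -1, -12, 15, -1
Mean of differences = 0.3000
Numerator Σ(Δx_t−Δx̄)(Δx_{t+1}−Δx̄) = -612.7900
Denominator Σ(Δx_t−Δx̄)² = 1082.1000
r_1(Δx) = -612.7900 / 1082.1000 = -0.566

-0.566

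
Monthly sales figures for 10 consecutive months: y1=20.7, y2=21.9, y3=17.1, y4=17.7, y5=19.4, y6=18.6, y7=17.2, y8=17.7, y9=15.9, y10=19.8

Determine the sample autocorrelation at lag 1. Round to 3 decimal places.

0.100

Mean ȳ = (20.7 + 21.9 + 17.1 + 17.7 + 19.4 + 18.6 + 17.2 + 17.7 + 15.9 + 19.8)/10 = 18.6000
Numerator Σ_{t=1}^{9}(y_t−ȳ)(y_{t+1}−ȳ) = 3.0600
Denominator Σ(y_t−ȳ)² = 30.5000
r_1 = 3.0600 / 30.5000 = 0.100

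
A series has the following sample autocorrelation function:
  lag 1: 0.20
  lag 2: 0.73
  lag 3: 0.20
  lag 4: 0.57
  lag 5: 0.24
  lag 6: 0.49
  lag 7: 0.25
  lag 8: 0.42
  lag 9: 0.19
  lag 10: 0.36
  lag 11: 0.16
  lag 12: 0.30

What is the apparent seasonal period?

The largest autocorrelation is r_2 = 0.73, with weaker echoes at lags 4 (0.57), 6 (0.49), 8 (0.42), 10 (0.36) and 12 (0.30); the remaining lags stay at or below 0.25.
The dominant spike at lag 2 indicates a seasonal period of 2.

2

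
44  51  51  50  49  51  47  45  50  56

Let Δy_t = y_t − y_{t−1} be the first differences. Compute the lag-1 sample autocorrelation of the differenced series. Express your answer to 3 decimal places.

0.155

First differences Δy: 7, 0, -1, -1, 2, -4, -2, 5, 6
Mean of differences = 1.3333
Numerator Σ(Δy_t−Δȳ)(Δy_{t+1}−Δȳ) = 18.5556
Denominator Σ(Δy_t−Δȳ)² = 120.0000
r_1(Δy) = 18.5556 / 120.0000 = 0.155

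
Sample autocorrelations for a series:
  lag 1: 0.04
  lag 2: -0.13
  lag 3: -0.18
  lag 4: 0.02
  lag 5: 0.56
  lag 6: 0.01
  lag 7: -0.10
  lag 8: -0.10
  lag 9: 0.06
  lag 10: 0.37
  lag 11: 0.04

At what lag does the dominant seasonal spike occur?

The largest autocorrelation is r_5 = 0.56, with a weaker echo at lag 10 (0.37); the remaining lags stay at or below 0.06.
The dominant spike at lag 5 indicates a seasonal period of 5.

5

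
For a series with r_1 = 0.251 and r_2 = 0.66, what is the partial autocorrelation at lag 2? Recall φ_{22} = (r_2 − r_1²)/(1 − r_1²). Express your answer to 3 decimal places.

0.637

φ_{22} = (r_2 − r_1²) / (1 − r_1²)
r_1² = (0.251)² = 0.063001
Numerator = 0.66 − 0.0630 = 0.5970; denominator = 1 − 0.0630 = 0.9370
φ_{22} = 0.5970 / 0.9370 = 0.637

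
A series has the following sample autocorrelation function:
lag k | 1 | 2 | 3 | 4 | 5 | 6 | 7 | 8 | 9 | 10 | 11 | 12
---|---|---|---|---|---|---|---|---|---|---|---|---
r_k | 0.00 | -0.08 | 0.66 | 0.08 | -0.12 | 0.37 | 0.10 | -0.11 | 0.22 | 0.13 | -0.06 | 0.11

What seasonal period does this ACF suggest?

The largest autocorrelation is r_3 = 0.66, with weaker echoes at lags 6 (0.37) and 9 (0.22); the remaining lags stay at or below 0.13.
The dominant spike at lag 3 indicates a seasonal period of 3.

3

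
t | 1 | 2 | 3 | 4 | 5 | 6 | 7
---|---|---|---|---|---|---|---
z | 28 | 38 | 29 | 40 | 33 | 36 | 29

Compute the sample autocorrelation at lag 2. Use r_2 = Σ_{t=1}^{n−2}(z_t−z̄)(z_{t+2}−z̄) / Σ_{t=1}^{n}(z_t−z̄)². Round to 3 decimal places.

0.538

Mean z̄ = (28 + 38 + 29 + 40 + 33 + 36 + 29)/7 = 33.2857
Deviations from mean: -5.2857, 4.7143, -4.2857, 6.7143, -0.2857, 2.7143, -4.2857
Σ(z_t−z̄)(z_{t+2}−z̄) = (22.6531) + (31.6531) + (1.2245) + (18.2245) + (1.2245) = 74.9796
Denominator Σ(z_t−z̄)² = 139.4286
r_2 = 74.9796 / 139.4286 = 0.538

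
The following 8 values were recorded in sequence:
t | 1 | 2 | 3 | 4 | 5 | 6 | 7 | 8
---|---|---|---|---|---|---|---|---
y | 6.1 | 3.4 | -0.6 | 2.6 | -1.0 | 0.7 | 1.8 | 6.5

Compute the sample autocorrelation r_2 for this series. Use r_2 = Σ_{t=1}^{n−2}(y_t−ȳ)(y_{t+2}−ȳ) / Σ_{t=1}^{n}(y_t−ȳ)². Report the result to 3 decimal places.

-0.103

Mean ȳ = (6.1 + 3.4 − 0.6 + 2.6 − 1.0 + 0.7 + 1.8 + 6.5)/8 = 2.4375
Deviations from mean: 3.6625, 0.9625, -3.0375, 0.1625, -3.4375, -1.7375, -0.6375, 4.0625
Σ(y_t−ȳ)(y_{t+2}−ȳ) = (-11.1248) + (0.1564) + (10.4414) + (-0.2823) + (2.1914) + (-7.0586) = -5.6766
Denominator Σ(y_t−ȳ)² = 55.3388
r_2 = -5.6766 / 55.3388 = -0.103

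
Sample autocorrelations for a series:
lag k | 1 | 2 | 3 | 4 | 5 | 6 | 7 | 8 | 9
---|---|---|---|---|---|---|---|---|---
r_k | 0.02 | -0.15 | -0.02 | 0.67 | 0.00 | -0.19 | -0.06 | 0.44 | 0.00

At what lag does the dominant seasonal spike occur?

The largest autocorrelation is r_4 = 0.67, with a weaker echo at lag 8 (0.44); the remaining lags stay at or below 0.02.
The dominant spike at lag 4 indicates a seasonal period of 4.

4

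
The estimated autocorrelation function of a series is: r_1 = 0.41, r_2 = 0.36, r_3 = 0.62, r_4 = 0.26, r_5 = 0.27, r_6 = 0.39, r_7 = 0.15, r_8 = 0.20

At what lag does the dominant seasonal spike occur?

3

The largest autocorrelation is r_3 = 0.62; the remaining lags stay at or below 0.41. The elevated value at lag 1 (0.41), dropping to 0.36 at lag 2, reflects decaying short-term dependence rather than seasonality.
The dominant spike at lag 3 indicates a seasonal period of 3.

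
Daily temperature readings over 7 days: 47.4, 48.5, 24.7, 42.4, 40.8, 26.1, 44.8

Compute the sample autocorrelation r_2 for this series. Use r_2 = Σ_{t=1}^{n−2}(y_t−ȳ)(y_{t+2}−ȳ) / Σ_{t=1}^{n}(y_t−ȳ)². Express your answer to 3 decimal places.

Mean ȳ = (47.4 + 48.5 + 24.7 + 42.4 + 40.8 + 26.1 + 44.8)/7 = 39.2429
Deviations from mean: 8.1571, 9.2571, -14.5429, 3.1571, 1.5571, -13.1429, 5.5571
Numerator Σ_{t=1}^{5}(y_t−ȳ)(y_{t+2}−ȳ) = -144.8880
Denominator Σ(y_t−ȳ)² = 579.7371
r_2 = -144.8880 / 579.7371 = -0.250

-0.250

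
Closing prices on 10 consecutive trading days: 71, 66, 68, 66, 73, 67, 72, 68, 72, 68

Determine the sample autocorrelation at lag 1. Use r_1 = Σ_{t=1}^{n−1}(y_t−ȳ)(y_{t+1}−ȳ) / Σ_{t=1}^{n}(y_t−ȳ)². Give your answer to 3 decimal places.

Mean ȳ = (71 + 66 + 68 + 66 + 73 + 67 + 72 + 68 + 72 + 68)/10 = 69.1000
Numerator Σ_{t=1}^{9}(y_t−ȳ)(y_{t+1}−ȳ) = -35.0100
Denominator Σ(y_t−ȳ)² = 62.9000
r_1 = -35.0100 / 62.9000 = -0.557

-0.557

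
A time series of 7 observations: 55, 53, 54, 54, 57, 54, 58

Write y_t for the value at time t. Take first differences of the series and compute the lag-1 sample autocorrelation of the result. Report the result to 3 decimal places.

First differences Δy: -2, 1, 0, 3, -3, 4
Mean of differences = 0.5000
Numerator Σ(Δy_t−Δȳ)(Δy_{t+1}−Δȳ) = -23.7500
Denominator Σ(Δy_t−Δȳ)² = 37.5000
r_1(Δy) = -23.7500 / 37.5000 = -0.633

-0.633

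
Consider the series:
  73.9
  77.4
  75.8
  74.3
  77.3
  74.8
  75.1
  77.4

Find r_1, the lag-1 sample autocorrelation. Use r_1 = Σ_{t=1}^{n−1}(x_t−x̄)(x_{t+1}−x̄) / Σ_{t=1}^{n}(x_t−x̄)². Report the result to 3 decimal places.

-0.491

Mean x̄ = (73.9 + 77.4 + 75.8 + 74.3 + 77.3 + 74.8 + 75.1 + 77.4)/8 = 75.7500
Deviations from mean: -1.8500, 1.6500, 0.0500, -1.4500, 1.5500, -0.9500, -0.6500, 1.6500
Σ(x_t−x̄)(x_{t+1}−x̄) = (-3.0525) + (0.0825) + (-0.0725) + (-2.2475) + (-1.4725) + (0.6175) + (-1.0725) = -7.2175
Denominator Σ(x_t−x̄)² = 14.7000
r_1 = -7.2175 / 14.7000 = -0.491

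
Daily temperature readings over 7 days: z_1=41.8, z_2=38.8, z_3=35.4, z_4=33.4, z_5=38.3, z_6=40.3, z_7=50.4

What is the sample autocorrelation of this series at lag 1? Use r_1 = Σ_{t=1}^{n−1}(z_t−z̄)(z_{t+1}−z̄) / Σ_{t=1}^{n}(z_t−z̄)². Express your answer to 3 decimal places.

0.246

Mean z̄ = (41.8 + 38.8 + 35.4 + 33.4 + 38.3 + 40.3 + 50.4)/7 = 39.7714
Deviations from mean: 2.0286, -0.9714, -4.3714, -6.3714, -1.4714, 0.5286, 10.6286
Σ(z_t−z̄)(z_{t+1}−z̄) = (-1.9706) + (4.2465) + (27.8522) + (9.3751) + (-0.7778) + (5.6180) = 44.3435
Denominator Σ(z_t−z̄)² = 180.1743
r_1 = 44.3435 / 180.1743 = 0.246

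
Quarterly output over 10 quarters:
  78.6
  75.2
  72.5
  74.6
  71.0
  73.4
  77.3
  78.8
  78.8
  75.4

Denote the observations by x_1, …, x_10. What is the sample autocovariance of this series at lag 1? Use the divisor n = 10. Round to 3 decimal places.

Mean x̄ = (78.6 + 75.2 + 72.5 + 74.6 + 71.0 + 73.4 + 77.3 + 78.8 + 78.8 + 75.4)/10 = 75.5600
Σ_{t=1}^{9}(x_t−x̄)(x_{t+1}−x̄) = 29.0304
γ_1 = 29.0304 / 10 = 2.903

2.903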